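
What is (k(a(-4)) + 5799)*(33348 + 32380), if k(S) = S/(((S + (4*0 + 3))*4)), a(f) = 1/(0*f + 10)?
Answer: 11815873264/31 ≈ 3.8116e+8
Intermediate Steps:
a(f) = ⅒ (a(f) = 1/(0 + 10) = 1/10 = ⅒)
k(S) = S/(12 + 4*S) (k(S) = S/(((S + (0 + 3))*4)) = S/(((S + 3)*4)) = S/(((3 + S)*4)) = S/(12 + 4*S))
(k(a(-4)) + 5799)*(33348 + 32380) = ((¼)*(⅒)/(3 + ⅒) + 5799)*(33348 + 32380) = ((¼)*(⅒)/(31/10) + 5799)*65728 = ((¼)*(⅒)*(10/31) + 5799)*65728 = (1/124 + 5799)*65728 = (719077/124)*65728 = 11815873264/31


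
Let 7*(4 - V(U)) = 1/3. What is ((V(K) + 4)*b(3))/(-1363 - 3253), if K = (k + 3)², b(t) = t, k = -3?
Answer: -167/32312 ≈ -0.0051684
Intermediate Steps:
K = 0 (K = (-3 + 3)² = 0² = 0)
V(U) = 83/21 (V(U) = 4 - ⅐/3 = 4 - ⅐*⅓ = 4 - 1/21 = 83/21)
((V(K) + 4)*b(3))/(-1363 - 3253) = ((83/21 + 4)*3)/(-1363 - 3253) = ((167/21)*3)/(-4616) = -1/4616*167/7 = -167/32312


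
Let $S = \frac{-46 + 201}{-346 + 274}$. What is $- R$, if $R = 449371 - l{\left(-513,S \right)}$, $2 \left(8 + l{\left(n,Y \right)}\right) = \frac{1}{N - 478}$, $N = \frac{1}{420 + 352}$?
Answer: $- \frac{165827592071}{369015} \approx -4.4938 \cdot 10^{5}$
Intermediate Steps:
$N = \frac{1}{772} \approx 0.0012953$
$S = - \frac{155}{72}$ ($S = \frac{155}{-72} = 155 \left(- \frac{1}{72}\right) = - \frac{155}{72} \approx -2.1528$)
$l{\left(n,Y \right)} = - \frac{2952506}{369015}$ ($l{\left(n,Y \right)} = -8 + \frac{1}{2 \left(\frac{1}{772} - 478\right)} = -8 + \frac{1}{2 \left(- \frac{369015}{772}\right)} = -8 + \frac{1}{2} \left(- \frac{772}{369015}\right) = -8 - \frac{386}{369015} = - \frac{2952506}{369015}$)
$R = \frac{165827592071}{369015}$ ($R = 449371 - - \frac{2952506}{369015} = 449371 + \frac{2952506}{369015} = \frac{165827592071}{369015} \approx 4.4938 \cdot 10^{5}$)
$- R = \left(-1\right) \frac{165827592071}{369015} = - \frac{165827592071}{369015}$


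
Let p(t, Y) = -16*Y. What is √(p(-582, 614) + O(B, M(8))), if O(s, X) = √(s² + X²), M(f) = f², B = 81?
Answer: √(-9824 + √10657) ≈ 98.594*I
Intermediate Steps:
O(s, X) = √(X² + s²)
√(p(-582, 614) + O(B, M(8))) = √(-16*614 + √((8²)² + 81²)) = √(-9824 + √(64² + 6561)) = √(-9824 + √(4096 + 6561)) = √(-9824 + √10657)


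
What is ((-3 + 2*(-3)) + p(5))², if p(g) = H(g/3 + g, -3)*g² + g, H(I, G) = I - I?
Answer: 16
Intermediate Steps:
H(I, G) = 0
p(g) = g (p(g) = 0*g² + g = 0 + g = g)
((-3 + 2*(-3)) + p(5))² = ((-3 + 2*(-3)) + 5)² = ((-3 - 6) + 5)² = (-9 + 5)² = (-4)² = 16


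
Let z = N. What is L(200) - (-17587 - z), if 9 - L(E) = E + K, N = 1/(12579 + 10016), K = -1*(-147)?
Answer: 389741156/22595 ≈ 17249.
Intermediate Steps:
K = 147
N = 1/22595 ≈ 4.4258e-5
z = 1/22595 ≈ 4.4258e-5
L(E) = -138 - E (L(E) = 9 - (E + 147) = 9 - (147 + E) = 9 + (-147 - E) = -138 - E)
L(200) - (-17587 - z) = (-138 - 1*200) - (-17587 - 1*1/22595) = (-138 - 200) - (-17587 - 1/22595) = -338 - 1*(-397378266/22595) = -338 + 397378266/22595 = 389741156/22595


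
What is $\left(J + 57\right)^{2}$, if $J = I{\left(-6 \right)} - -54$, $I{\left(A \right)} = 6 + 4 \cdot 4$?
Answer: $17689$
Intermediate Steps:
$I{\left(A \right)} = 22$ ($I{\left(A \right)} = 6 + 16 = 22$)
$J = 76$ ($J = 22 - -54 = 22 + 54 = 76$)
$\left(J + 57\right)^{2} = \left(76 + 57\right)^{2} = 133^{2} = 17689$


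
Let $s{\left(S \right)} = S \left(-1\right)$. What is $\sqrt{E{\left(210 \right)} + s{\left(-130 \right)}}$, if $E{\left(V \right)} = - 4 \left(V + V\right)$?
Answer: $5 i \sqrt{62} \approx 39.37 i$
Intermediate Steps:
$s{\left(S \right)} = - S$
$E{\left(V \right)} = - 8 V$ ($E{\left(V \right)} = - 4 \cdot 2 V = - 8 V$)
$\sqrt{E{\left(210 \right)} + s{\left(-130 \right)}} = \sqrt{\left(-8\right) 210 - -130} = \sqrt{-1680 + 130} = \sqrt{-1550} = 5 i \sqrt{62}$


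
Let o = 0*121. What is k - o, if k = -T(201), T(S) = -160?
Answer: 160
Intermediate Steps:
o = 0
k = 160 (k = -1*(-160) = 160)
k - o = 160 - 1*0 = 160 + 0 = 160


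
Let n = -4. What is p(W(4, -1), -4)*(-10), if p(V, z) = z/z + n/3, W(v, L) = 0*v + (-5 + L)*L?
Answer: 10/3 ≈ 3.3333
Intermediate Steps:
W(v, L) = L*(-5 + L) (W(v, L) = 0 + L*(-5 + L) = L*(-5 + L))
p(V, z) = -1/3 (p(V, z) = z/z - 4/3 = 1 - 4*1/3 = 1 - 4/3 = -1/3)
p(W(4, -1), -4)*(-10) = -1/3*(-10) = 10/3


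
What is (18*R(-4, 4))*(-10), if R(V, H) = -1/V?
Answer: -45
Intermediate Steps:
(18*R(-4, 4))*(-10) = (18*(-1/(-4)))*(-10) = (18*(-1*(-¼)))*(-10) = (18*(¼))*(-10) = (9/2)*(-10) = -45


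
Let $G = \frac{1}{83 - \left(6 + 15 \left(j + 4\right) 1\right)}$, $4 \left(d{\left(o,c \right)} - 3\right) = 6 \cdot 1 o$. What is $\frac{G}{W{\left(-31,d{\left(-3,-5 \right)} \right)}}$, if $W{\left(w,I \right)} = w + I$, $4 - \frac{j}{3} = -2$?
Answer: $\frac{2}{16445} \approx 0.00012162$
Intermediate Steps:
$j = 18$ ($j = 12 - -6 = 12 + 6 = 18$)
$d{\left(o,c \right)} = 3 + \frac{3 o}{2}$ ($d{\left(o,c \right)} = 3 + \frac{6 \cdot 1 o}{4} = 3 + \frac{6 o}{4} = 3 + \frac{3 o}{2}$)
$G = - \frac{1}{253}$ ($G = \frac{1}{83 - \left(6 + 15 \left(18 + 4\right) 1\right)} = \frac{1}{83 - \left(6 + 15 \cdot 22 \cdot 1\right)} = \frac{1}{83 - 336} = \frac{1}{-253} = - \frac{1}{253} \approx -0.0039526$)
$W{\left(w,I \right)} = I + w$
$\frac{G}{W{\left(-31,d{\left(-3,-5 \right)} \right)}} = - \frac{1}{253 \left(\left(3 + \frac{3}{2} \left(-3\right)\right) - 31\right)} = - \frac{1}{253 \left(\left(3 - \frac{9}{2}\right) - 31\right)} = - \frac{1}{253 \left(- \frac{3}{2} - 31\right)} = - \frac{1}{253 \left(- \frac{65}{2}\right)} = \left(- \frac{1}{253}\right) \left(- \frac{2}{65}\right) = \frac{2}{16445}$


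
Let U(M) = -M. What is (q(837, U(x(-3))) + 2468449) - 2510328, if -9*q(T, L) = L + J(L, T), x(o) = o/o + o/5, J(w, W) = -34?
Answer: -1884383/45 ≈ -41875.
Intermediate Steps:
x(o) = 1 + o/5 (x(o) = 1 + o*(⅕) = 1 + o/5)
q(T, L) = 34/9 - L/9 (q(T, L) = -(L - 34)/9 = -(-34 + L)/9 = 34/9 - L/9)
(q(837, U(x(-3))) + 2468449) - 2510328 = ((34/9 - (-1)*(1 + (⅕)*(-3))/9) + 2468449) - 2510328 = ((34/9 - (-1)*(1 - ⅗)/9) + 2468449) - 2510328 = ((34/9 - (-1)*2/(9*5)) + 2468449) - 2510328 = ((34/9 - ⅑*(-⅖)) + 2468449) - 2510328 = ((34/9 + 2/45) + 2468449) - 2510328 = (172/45 + 2468449) - 2510328 = 111080377/45 - 2510328 = -1884383/45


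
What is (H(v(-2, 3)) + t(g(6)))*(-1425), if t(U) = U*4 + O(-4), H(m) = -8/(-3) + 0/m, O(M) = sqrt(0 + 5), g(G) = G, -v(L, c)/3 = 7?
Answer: -38000 - 1425*sqrt(5) ≈ -41186.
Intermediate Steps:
v(L, c) = -21 (v(L, c) = -3*7 = -21)
O(M) = sqrt(5)
H(m) = 8/3 (H(m) = -8*(-1/3) + 0 = 8/3 + 0 = 8/3)
t(U) = sqrt(5) + 4*U (t(U) = U*4 + sqrt(5) = 4*U + sqrt(5) = sqrt(5) + 4*U)
(H(v(-2, 3)) + t(g(6)))*(-1425) = (8/3 + (sqrt(5) + 4*6))*(-1425) = (8/3 + (sqrt(5) + 24))*(-1425) = (8/3 + (24 + sqrt(5)))*(-1425) = (80/3 + sqrt(5))*(-1425) = -38000 - 1425*sqrt(5)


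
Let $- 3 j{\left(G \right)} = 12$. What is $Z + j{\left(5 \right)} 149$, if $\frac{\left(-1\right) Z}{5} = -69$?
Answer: $-251$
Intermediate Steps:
$Z = 345$ ($Z = \left(-5\right) \left(-69\right) = 345$)
$j{\left(G \right)} = -4$ ($j{\left(G \right)} = \left(- \frac{1}{3}\right) 12 = -4$)
$Z + j{\left(5 \right)} 149 = 345 - 596 = -251$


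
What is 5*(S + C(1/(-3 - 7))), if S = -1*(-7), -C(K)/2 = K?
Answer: 36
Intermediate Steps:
C(K) = -2*K
S = 7
5*(S + C(1/(-3 - 7))) = 5*(7 - 2/(-3 - 7)) = 5*(7 - 2/(-10)) = 5*(7 - 2*(-⅒)) = 5*(7 + ⅕) = 5*(36/5) = 36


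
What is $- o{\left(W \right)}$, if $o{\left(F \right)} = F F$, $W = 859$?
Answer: $-737881$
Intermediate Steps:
$o{\left(F \right)} = F^{2}$
$- o{\left(W \right)} = - 859^{2} = \left(-1\right) 737881 = -737881$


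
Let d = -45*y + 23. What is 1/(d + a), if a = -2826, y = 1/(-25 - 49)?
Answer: -74/207377 ≈ -0.00035684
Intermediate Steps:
y = -1/74 (y = 1/(-74) = -1/74 ≈ -0.013514)
d = 1747/74 (d = -45*(-1/74) + 23 = 45/74 + 23 = 1747/74 ≈ 23.608)
1/(d + a) = 1/(1747/74 - 2826) = 1/(-207377/74) = -74/207377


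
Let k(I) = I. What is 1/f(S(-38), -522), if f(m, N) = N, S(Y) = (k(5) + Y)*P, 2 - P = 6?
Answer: -1/522 ≈ -0.0019157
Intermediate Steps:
P = -4 (P = 2 - 1*6 = 2 - 6 = -4)
S(Y) = -20 - 4*Y (S(Y) = (5 + Y)*(-4) = -20 - 4*Y)
1/f(S(-38), -522) = 1/(-522) = -1/522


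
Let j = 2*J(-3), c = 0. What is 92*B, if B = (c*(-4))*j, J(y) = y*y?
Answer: 0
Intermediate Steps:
J(y) = y²
j = 18 (j = 2*(-3)² = 2*9 = 18)
B = 0 (B = (0*(-4))*18 = 0*18 = 0)
92*B = 92*0 = 0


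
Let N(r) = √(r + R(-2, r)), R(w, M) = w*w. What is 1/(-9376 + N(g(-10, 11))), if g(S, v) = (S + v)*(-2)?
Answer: -4688/43954687 - √2/87909374 ≈ -0.00010667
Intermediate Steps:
R(w, M) = w²
g(S, v) = -2*S - 2*v
N(r) = √(4 + r) (N(r) = √(r + (-2)²) = √(r + 4) = √(4 + r))
1/(-9376 + N(g(-10, 11))) = 1/(-9376 + √(4 + (-2*(-10) - 2*11))) = 1/(-9376 + √(4 + (20 - 22))) = 1/(-9376 + √(4 - 2)) = 1/(-9376 + √2)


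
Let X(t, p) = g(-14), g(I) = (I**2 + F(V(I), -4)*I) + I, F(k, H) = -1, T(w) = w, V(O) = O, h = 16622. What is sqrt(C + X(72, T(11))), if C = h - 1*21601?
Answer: I*sqrt(4783) ≈ 69.159*I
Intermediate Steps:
g(I) = I**2 (g(I) = (I**2 - I) + I = I**2)
X(t, p) = 196 (X(t, p) = (-14)**2 = 196)
C = -4979 (C = 16622 - 1*21601 = 16622 - 21601 = -4979)
sqrt(C + X(72, T(11))) = sqrt(-4979 + 196) = sqrt(-4783) = I*sqrt(4783)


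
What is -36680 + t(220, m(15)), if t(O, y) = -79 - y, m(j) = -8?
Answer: -36751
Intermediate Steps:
-36680 + t(220, m(15)) = -36680 + (-79 - 1*(-8)) = -36680 + (-79 + 8) = -36680 - 71 = -36751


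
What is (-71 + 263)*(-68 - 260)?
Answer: -62976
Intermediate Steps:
(-71 + 263)*(-68 - 260) = 192*(-328) = -62976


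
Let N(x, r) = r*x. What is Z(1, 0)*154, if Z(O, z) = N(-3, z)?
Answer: 0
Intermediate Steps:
Z(O, z) = -3*z (Z(O, z) = z*(-3) = -3*z)
Z(1, 0)*154 = -3*0*154 = 0*154 = 0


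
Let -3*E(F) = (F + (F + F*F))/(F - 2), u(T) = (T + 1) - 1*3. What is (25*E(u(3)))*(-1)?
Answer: -25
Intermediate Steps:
u(T) = -2 + T (u(T) = (1 + T) - 3 = -2 + T)
E(F) = -(F² + 2*F)/(3*(-2 + F)) (E(F) = -(F + (F + F*F))/(3*(F - 2)) = -(F + (F + F²))/(3*(-2 + F)) = -(F² + 2*F)/(3*(-2 + F)))
(25*E(u(3)))*(-1) = (25*(-(-2 + 3)*(2 + (-2 + 3))/(-6 + 3*(-2 + 3))))*(-1) = (25*(-1*1*(2 + 1)/(-6 + 3*1)))*(-1) = (25*(-1*1*3/(-6 + 3)))*(-1) = (25*(-1*1*3/(-3)))*(-1) = (25*(-1*1*(-⅓)*3))*(-1) = (25*1)*(-1) = 25*(-1) = -25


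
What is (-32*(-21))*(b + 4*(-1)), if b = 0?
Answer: -2688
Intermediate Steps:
(-32*(-21))*(b + 4*(-1)) = (-32*(-21))*(0 + 4*(-1)) = 672*(0 - 4) = 672*(-4) = -2688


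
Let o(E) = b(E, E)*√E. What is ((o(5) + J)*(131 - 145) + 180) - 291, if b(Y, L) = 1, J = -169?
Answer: 2255 - 14*√5 ≈ 2223.7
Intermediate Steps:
o(E) = √E (o(E) = 1*√E = √E)
((o(5) + J)*(131 - 145) + 180) - 291 = ((√5 - 169)*(131 - 145) + 180) - 291 = ((-169 + √5)*(-14) + 180) - 291 = ((2366 - 14*√5) + 180) - 291 = (2546 - 14*√5) - 291 = 2255 - 14*√5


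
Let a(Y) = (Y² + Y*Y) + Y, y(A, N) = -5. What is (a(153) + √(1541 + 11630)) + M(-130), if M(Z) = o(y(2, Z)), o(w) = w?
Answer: 46966 + √13171 ≈ 47081.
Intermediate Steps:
M(Z) = -5
a(Y) = Y + 2*Y² (a(Y) = (Y² + Y²) + Y = 2*Y² + Y = Y + 2*Y²)
(a(153) + √(1541 + 11630)) + M(-130) = (153*(1 + 2*153) + √(1541 + 11630)) - 5 = (153*(1 + 306) + √13171) - 5 = (153*307 + √13171) - 5 = (46971 + √13171) - 5 = 46966 + √13171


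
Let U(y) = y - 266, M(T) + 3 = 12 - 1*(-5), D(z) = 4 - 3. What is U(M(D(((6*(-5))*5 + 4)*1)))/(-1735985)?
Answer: 252/1735985 ≈ 0.00014516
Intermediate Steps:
D(z) = 1
M(T) = 14 (M(T) = -3 + (12 - 1*(-5)) = -3 + (12 + 5) = -3 + 17 = 14)
U(y) = -266 + y
U(M(D(((6*(-5))*5 + 4)*1)))/(-1735985) = (-266 + 14)/(-1735985) = -252*(-1/1735985) = 252/1735985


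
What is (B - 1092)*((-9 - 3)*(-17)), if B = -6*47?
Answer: -280296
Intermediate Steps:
B = -282
(B - 1092)*((-9 - 3)*(-17)) = (-282 - 1092)*((-9 - 3)*(-17)) = -(-16488)*(-17) = -1374*204 = -280296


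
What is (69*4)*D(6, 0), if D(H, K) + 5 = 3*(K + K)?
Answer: -1380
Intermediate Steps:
D(H, K) = -5 + 6*K (D(H, K) = -5 + 3*(K + K) = -5 + 3*(2*K) = -5 + 6*K)
(69*4)*D(6, 0) = (69*4)*(-5 + 6*0) = 276*(-5 + 0) = 276*(-5) = -1380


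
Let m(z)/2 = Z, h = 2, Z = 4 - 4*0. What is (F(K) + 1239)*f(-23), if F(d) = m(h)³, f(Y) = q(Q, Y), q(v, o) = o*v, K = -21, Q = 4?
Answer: -161092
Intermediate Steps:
Z = 4 (Z = 4 + 0 = 4)
m(z) = 8 (m(z) = 2*4 = 8)
f(Y) = 4*Y (f(Y) = Y*4 = 4*Y)
F(d) = 512 (F(d) = 8³ = 512)
(F(K) + 1239)*f(-23) = (512 + 1239)*(4*(-23)) = 1751*(-92) = -161092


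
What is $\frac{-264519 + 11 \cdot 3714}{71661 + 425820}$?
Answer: $- \frac{74555}{165827} \approx -0.44959$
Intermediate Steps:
$\frac{-264519 + 11 \cdot 3714}{71661 + 425820} = \frac{-264519 + 40854}{497481} = \left(-223665\right) \frac{1}{497481} = - \frac{74555}{165827}$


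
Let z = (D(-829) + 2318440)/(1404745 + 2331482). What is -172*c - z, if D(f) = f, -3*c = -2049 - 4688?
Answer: -1443137432087/3736227 ≈ -3.8626e+5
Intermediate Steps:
c = 6737/3 (c = -(-2049 - 4688)/3 = -⅓*(-6737) = 6737/3 ≈ 2245.7)
z = 772537/1245409 (z = (-829 + 2318440)/(1404745 + 2331482) = 2317611/3736227 = 2317611*(1/3736227) = 772537/1245409 ≈ 0.62031)
-172*c - z = -172*6737/3 - 1*772537/1245409 = -1158764/3 - 772537/1245409 = -1443137432087/3736227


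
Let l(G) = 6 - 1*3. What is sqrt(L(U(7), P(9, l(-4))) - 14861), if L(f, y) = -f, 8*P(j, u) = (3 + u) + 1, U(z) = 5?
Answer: I*sqrt(14866) ≈ 121.93*I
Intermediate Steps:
l(G) = 3 (l(G) = 6 - 3 = 3)
P(j, u) = 1/2 + u/8 (P(j, u) = ((3 + u) + 1)/8 = (4 + u)/8 = 1/2 + u/8)
sqrt(L(U(7), P(9, l(-4))) - 14861) = sqrt(-1*5 - 14861) = sqrt(-5 - 14861) = sqrt(-14866) = I*sqrt(14866)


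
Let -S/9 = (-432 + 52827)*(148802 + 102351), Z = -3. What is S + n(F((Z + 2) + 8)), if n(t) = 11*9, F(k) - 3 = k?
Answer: -118432452816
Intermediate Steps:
F(k) = 3 + k
n(t) = 99
S = -118432452915 (S = -9*(-432 + 52827)*(148802 + 102351) = -471555*251153 = -9*13159161435 = -118432452915)
S + n(F((Z + 2) + 8)) = -118432452915 + 99 = -118432452816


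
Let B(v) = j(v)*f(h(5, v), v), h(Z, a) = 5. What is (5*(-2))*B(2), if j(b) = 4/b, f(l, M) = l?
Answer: -100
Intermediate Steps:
B(v) = 20/v (B(v) = (4/v)*5 = 20/v)
(5*(-2))*B(2) = (5*(-2))*(20/2) = -200/2 = -10*10 = -100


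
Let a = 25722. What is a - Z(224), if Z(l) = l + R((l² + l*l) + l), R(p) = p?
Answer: -75078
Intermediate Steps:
Z(l) = 2*l + 2*l² (Z(l) = l + ((l² + l*l) + l) = l + ((l² + l²) + l) = l + (2*l² + l) = l + (l + 2*l²) = 2*l + 2*l²)
a - Z(224) = 25722 - 2*224*(1 + 224) = 25722 - 2*224*225 = 25722 - 1*100800 = 25722 - 100800 = -75078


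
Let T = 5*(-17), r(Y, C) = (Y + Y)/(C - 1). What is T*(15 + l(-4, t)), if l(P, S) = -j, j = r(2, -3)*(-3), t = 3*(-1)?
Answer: -1020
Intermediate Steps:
t = -3
r(Y, C) = 2*Y/(-1 + C) (r(Y, C) = (2*Y)/(-1 + C) = 2*Y/(-1 + C))
j = 3 (j = (2*2/(-1 - 3))*(-3) = (2*2/(-4))*(-3) = (2*2*(-¼))*(-3) = -1*(-3) = 3)
l(P, S) = -3 (l(P, S) = -1*3 = -3)
T = -85
T*(15 + l(-4, t)) = -85*(15 - 3) = -85*12 = -1020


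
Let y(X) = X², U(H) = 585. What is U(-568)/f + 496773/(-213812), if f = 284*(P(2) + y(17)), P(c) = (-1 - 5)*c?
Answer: -4869382293/2102520302 ≈ -2.3160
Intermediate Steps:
P(c) = -6*c
f = 78668 (f = 284*(-6*2 + 17²) = 284*(-12 + 289) = 284*277 = 78668)
U(-568)/f + 496773/(-213812) = 585/78668 + 496773/(-213812) = 585*(1/78668) + 496773*(-1/213812) = 585/78668 - 496773/213812 = -4869382293/2102520302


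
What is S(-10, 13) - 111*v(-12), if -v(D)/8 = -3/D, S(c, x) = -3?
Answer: 219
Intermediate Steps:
v(D) = 24/D (v(D) = -(-24)/D = 24/D)
S(-10, 13) - 111*v(-12) = -3 - 2664/(-12) = -3 - 2664*(-1)/12 = -3 - 111*(-2) = -3 + 222 = 219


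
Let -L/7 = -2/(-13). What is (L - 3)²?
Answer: 2809/169 ≈ 16.621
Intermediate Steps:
L = -14/13 (L = -(-14)/(-13) = -(-14)*(-1)/13 = -7*2/13 = -14/13 ≈ -1.0769)
(L - 3)² = (-14/13 - 3)² = (-53/13)² = 2809/169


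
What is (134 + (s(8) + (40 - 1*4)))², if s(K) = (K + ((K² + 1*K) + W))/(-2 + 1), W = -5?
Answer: 9025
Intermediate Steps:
s(K) = 5 - K² - 2*K (s(K) = (K + ((K² + 1*K) - 5))/(-2 + 1) = (K + ((K² + K) - 5))/(-1) = (K + ((K + K²) - 5))*(-1) = (K + (-5 + K + K²))*(-1) = (-5 + K² + 2*K)*(-1) = 5 - K² - 2*K)
(134 + (s(8) + (40 - 1*4)))² = (134 + ((5 - 1*8² - 2*8) + (40 - 1*4)))² = (134 + ((5 - 1*64 - 16) + (40 - 4)))² = (134 + ((5 - 64 - 16) + 36))² = (134 + (-75 + 36))² = (134 - 39)² = 95² = 9025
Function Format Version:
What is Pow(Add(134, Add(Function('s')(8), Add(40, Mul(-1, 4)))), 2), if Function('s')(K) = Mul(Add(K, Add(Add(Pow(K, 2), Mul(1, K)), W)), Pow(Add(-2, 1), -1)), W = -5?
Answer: 9025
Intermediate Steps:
Function('s')(K) = Add(5, Mul(-1, Pow(K, 2)), Mul(-2, K)) (Function('s')(K) = Mul(Add(K, Add(Add(Pow(K, 2), Mul(1, K)), -5)), Pow(Add(-2, 1), -1)) = Mul(Add(K, Add(Add(Pow(K, 2), K), -5)), Pow(-1, -1)) = Mul(Add(K, Add(Add(K, Pow(K, 2)), -5)), -1) = Mul(Add(K, Add(-5, K, Pow(K, 2))), -1) = Mul(Add(-5, Pow(K, 2), Mul(2, K)), -1) = Add(5, Mul(-1, Pow(K, 2)), Mul(-2, K)))
Pow(Add(134, Add(Function('s')(8), Add(40, Mul(-1, 4)))), 2) = Pow(Add(134, Add(Add(5, Mul(-1, Pow(8, 2)), Mul(-2, 8)), Add(40, Mul(-1, 4)))), 2) = Pow(Add(134, Add(Add(5, Mul(-1, 64), -16), Add(40, -4))), 2) = Pow(Add(134, Add(Add(5, -64, -16), 36)), 2) = Pow(Add(134, Add(-75, 36)), 2) = Pow(Add(134, -39), 2) = Pow(95, 2) = 9025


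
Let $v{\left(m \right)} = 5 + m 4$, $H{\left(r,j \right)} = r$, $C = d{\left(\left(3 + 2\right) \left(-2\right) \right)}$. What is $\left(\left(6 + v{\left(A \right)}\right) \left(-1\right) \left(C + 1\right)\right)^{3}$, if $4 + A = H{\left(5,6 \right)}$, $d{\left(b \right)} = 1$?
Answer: $-27000$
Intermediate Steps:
$C = 1$
$A = 1$ ($A = -4 + 5 = 1$)
$v{\left(m \right)} = 5 + 4 m$
$\left(\left(6 + v{\left(A \right)}\right) \left(-1\right) \left(C + 1\right)\right)^{3} = \left(\left(6 + \left(5 + 4 \cdot 1\right)\right) \left(-1\right) \left(1 + 1\right)\right)^{3} = \left(\left(6 + \left(5 + 4\right)\right) \left(-1\right) 2\right)^{3} = \left(\left(6 + 9\right) \left(-1\right) 2\right)^{3} = \left(15 \left(-1\right) 2\right)^{3} = \left(\left(-15\right) 2\right)^{3} = \left(-30\right)^{3} = -27000$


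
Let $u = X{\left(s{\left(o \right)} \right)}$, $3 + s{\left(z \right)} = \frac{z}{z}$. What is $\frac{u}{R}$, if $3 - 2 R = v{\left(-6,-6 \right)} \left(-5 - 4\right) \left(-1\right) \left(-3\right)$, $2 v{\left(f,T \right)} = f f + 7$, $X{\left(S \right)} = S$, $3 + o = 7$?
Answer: $- \frac{8}{1167} \approx -0.0068552$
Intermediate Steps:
$o = 4$ ($o = -3 + 7 = 4$)
$s{\left(z \right)} = -2$ ($s{\left(z \right)} = -3 + \frac{z}{z} = -3 + 1 = -2$)
$u = -2$
$v{\left(f,T \right)} = \frac{7}{2} + \frac{f^{2}}{2}$ ($v{\left(f,T \right)} = \frac{f f + 7}{2} = \frac{f^{2} + 7}{2} = \frac{7 + f^{2}}{2} = \frac{7}{2} + \frac{f^{2}}{2}$)
$R = \frac{1167}{4}$ ($R = \frac{3}{2} - \frac{\left(\frac{7}{2} + \frac{\left(-6\right)^{2}}{2}\right) \left(-5 - 4\right) \left(-1\right) \left(-3\right)}{2} = \frac{3}{2} - \frac{\left(\frac{7}{2} + \frac{1}{2} \cdot 36\right) \left(\left(-9\right) \left(-1\right)\right) \left(-3\right)}{2} = \frac{3}{2} - \frac{\left(\frac{7}{2} + 18\right) 9 \left(-3\right)}{2} = \frac{3}{2} - \frac{\frac{43}{2} \cdot 9 \left(-3\right)}{2} = \frac{3}{2} - \frac{\frac{387}{2} \left(-3\right)}{2} = \frac{3}{2} - - \frac{1161}{4} = \frac{3}{2} + \frac{1161}{4} = \frac{1167}{4} \approx 291.75$)
$\frac{u}{R} = - \frac{2}{\frac{1167}{4}} = \left(-2\right) \frac{4}{1167} = - \frac{8}{1167}$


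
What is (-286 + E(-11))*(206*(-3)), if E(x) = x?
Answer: 183546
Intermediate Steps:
(-286 + E(-11))*(206*(-3)) = (-286 - 11)*(206*(-3)) = -297*(-618) = 183546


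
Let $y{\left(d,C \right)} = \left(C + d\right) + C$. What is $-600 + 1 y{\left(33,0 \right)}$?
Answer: $-567$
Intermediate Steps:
$y{\left(d,C \right)} = d + 2 C$
$-600 + 1 y{\left(33,0 \right)} = -600 + 1 \left(33 + 2 \cdot 0\right) = -600 + 1 \left(33 + 0\right) = -600 + 1 \cdot 33 = -600 + 33 = -567$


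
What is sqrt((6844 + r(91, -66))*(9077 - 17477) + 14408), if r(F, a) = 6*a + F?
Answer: 2*I*sqrt(13728298) ≈ 7410.3*I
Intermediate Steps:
r(F, a) = F + 6*a
sqrt((6844 + r(91, -66))*(9077 - 17477) + 14408) = sqrt((6844 + (91 + 6*(-66)))*(9077 - 17477) + 14408) = sqrt((6844 + (91 - 396))*(-8400) + 14408) = sqrt((6844 - 305)*(-8400) + 14408) = sqrt(6539*(-8400) + 14408) = sqrt(-54927600 + 14408) = sqrt(-54913192) = 2*I*sqrt(13728298)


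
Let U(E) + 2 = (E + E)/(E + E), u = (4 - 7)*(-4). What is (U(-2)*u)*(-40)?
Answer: 480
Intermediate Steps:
u = 12 (u = -3*(-4) = 12)
U(E) = -1 (U(E) = -2 + (E + E)/(E + E) = -2 + (2*E)/((2*E)) = -2 + (2*E)*(1/(2*E)) = -2 + 1 = -1)
(U(-2)*u)*(-40) = -1*12*(-40) = -12*(-40) = 480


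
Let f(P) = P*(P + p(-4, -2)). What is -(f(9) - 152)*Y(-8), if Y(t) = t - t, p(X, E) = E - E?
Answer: 0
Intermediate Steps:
p(X, E) = 0
Y(t) = 0
f(P) = P² (f(P) = P*(P + 0) = P*P = P²)
-(f(9) - 152)*Y(-8) = -(9² - 152)*0 = -(81 - 152)*0 = -(-71)*0 = -1*0 = 0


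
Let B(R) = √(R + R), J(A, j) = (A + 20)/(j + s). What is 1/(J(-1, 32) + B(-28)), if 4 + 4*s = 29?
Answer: 2907/329170 - 23409*I*√14/658340 ≈ 0.0088313 - 0.13304*I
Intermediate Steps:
s = 25/4 (s = -1 + (¼)*29 = -1 + 29/4 = 25/4 ≈ 6.2500)
J(A, j) = (20 + A)/(25/4 + j) (J(A, j) = (A + 20)/(j + 25/4) = (20 + A)/(25/4 + j))
B(R) = √2*√R (B(R) = √(2*R) = √2*√R)
1/(J(-1, 32) + B(-28)) = 1/(4*(20 - 1)/(25 + 4*32) + √2*√(-28)) = 1/(4*19/(25 + 128) + √2*(2*I*√7)) = 1/(4*19/153 + 2*I*√14) = 1/(4*(1/153)*19 + 2*I*√14) = 1/(76/153 + 2*I*√14)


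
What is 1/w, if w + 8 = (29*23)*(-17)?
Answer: -1/11347 ≈ -8.8129e-5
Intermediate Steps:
w = -11347 (w = -8 + (29*23)*(-17) = -8 + 667*(-17) = -8 - 11339 = -11347)
1/w = 1/(-11347) = -1/11347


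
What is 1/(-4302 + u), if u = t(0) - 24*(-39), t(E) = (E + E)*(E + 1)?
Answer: -1/3366 ≈ -0.00029709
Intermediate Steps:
t(E) = 2*E*(1 + E) (t(E) = (2*E)*(1 + E) = 2*E*(1 + E))
u = 936 (u = 2*0*(1 + 0) - 24*(-39) = 2*0*1 + 936 = 0 + 936 = 936)
1/(-4302 + u) = 1/(-4302 + 936) = 1/(-3366) = -1/3366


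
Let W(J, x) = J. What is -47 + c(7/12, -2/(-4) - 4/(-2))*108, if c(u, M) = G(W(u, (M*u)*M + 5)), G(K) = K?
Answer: 16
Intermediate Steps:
c(u, M) = u
-47 + c(7/12, -2/(-4) - 4/(-2))*108 = -47 + (7/12)*108 = -47 + 63 = 16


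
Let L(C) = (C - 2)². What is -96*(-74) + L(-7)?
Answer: 7185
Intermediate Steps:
L(C) = (-2 + C)²
-96*(-74) + L(-7) = -96*(-74) + (-2 - 7)² = 7104 + (-9)² = 7104 + 81 = 7185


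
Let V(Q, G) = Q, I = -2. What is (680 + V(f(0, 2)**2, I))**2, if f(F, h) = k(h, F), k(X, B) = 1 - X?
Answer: 463761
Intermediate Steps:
f(F, h) = 1 - h
(680 + V(f(0, 2)**2, I))**2 = (680 + (1 - 1*2)**2)**2 = (680 + (1 - 2)**2)**2 = (680 + (-1)**2)**2 = (680 + 1)**2 = 681**2 = 463761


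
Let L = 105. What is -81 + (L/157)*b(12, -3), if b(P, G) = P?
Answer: -11457/157 ≈ -72.974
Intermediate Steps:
-81 + (L/157)*b(12, -3) = -81 + (105/157)*12 = -81 + 1260/157 = -11457/157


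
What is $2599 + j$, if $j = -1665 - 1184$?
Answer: $-250$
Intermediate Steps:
$j = -2849$
$2599 + j = 2599 - 2849 = -250$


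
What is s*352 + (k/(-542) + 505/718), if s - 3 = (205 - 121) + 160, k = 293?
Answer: 8458710650/97289 ≈ 86944.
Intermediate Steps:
s = 247 (s = 3 + ((205 - 121) + 160) = 3 + (84 + 160) = 3 + 244 = 247)
s*352 + (k/(-542) + 505/718) = 247*352 + (293/(-542) + 505/718) = 86944 + (293*(-1/542) + 505*(1/718)) = 86944 + (-293/542 + 505/718) = 86944 + 15834/97289 = 8458710650/97289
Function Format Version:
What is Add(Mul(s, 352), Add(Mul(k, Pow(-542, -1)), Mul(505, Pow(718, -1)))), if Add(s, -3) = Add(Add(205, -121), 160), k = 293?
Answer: Rational(8458710650, 97289) ≈ 86944.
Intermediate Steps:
s = 247 (s = Add(3, Add(Add(205, -121), 160)) = Add(3, Add(84, 160)) = Add(3, 244) = 247)
Add(Mul(s, 352), Add(Mul(k, Pow(-542, -1)), Mul(505, Pow(718, -1)))) = Add(Mul(247, 352), Add(Mul(293, Pow(-542, -1)), Mul(505, Pow(718, -1)))) = Add(86944, Add(Mul(293, Rational(-1, 542)), Mul(505, Rational(1, 718)))) = Add(86944, Add(Rational(-293, 542), Rational(505, 718))) = Add(86944, Rational(15834, 97289)) = Rational(8458710650, 97289)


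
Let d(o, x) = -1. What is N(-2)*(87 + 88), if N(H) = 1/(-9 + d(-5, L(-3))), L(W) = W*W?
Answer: -35/2 ≈ -17.500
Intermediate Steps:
L(W) = W²
N(H) = -⅒ (N(H) = 1/(-9 - 1) = 1/(-10) = -⅒)
N(-2)*(87 + 88) = -(87 + 88)/10 = -⅒*175 = -35/2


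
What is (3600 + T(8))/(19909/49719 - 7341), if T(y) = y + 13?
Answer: -180032499/364967270 ≈ -0.49328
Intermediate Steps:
T(y) = 13 + y
(3600 + T(8))/(19909/49719 - 7341) = (3600 + (13 + 8))/(19909/49719 - 7341) = (3600 + 21)/(19909*(1/49719) - 7341) = 3621/(19909/49719 - 7341) = 3621/(-364967270/49719) = 3621*(-49719/364967270) = -180032499/364967270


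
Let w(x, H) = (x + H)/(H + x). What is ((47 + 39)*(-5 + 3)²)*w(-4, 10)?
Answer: 344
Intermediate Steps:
w(x, H) = 1 (w(x, H) = (H + x)/(H + x) = 1)
((47 + 39)*(-5 + 3)²)*w(-4, 10) = ((47 + 39)*(-5 + 3)²)*1 = (86*(-2)²)*1 = (86*4)*1 = 344*1 = 344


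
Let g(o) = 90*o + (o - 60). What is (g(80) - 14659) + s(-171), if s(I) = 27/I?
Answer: -141344/19 ≈ -7439.2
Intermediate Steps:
g(o) = -60 + 91*o (g(o) = 90*o + (-60 + o) = -60 + 91*o)
(g(80) - 14659) + s(-171) = ((-60 + 91*80) - 14659) + 27/(-171) = ((-60 + 7280) - 14659) + 27*(-1/171) = (7220 - 14659) - 3/19 = -7439 - 3/19 = -141344/19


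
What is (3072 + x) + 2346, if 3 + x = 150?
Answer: 5565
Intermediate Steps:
x = 147 (x = -3 + 150 = 147)
(3072 + x) + 2346 = (3072 + 147) + 2346 = 3219 + 2346 = 5565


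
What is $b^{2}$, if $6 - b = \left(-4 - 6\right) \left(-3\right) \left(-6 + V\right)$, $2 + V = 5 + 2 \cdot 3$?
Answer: $7056$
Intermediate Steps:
$V = 9$ ($V = -2 + \left(5 + 2 \cdot 3\right) = -2 + \left(5 + 6\right) = -2 + 11 = 9$)
$b = -84$ ($b = 6 - \left(-4 - 6\right) \left(-3\right) \left(-6 + 9\right) = 6 - \left(-4 - 6\right) \left(-3\right) 3 = 6 - \left(-10\right) \left(-3\right) 3 = 6 - 30 \cdot 3 = 6 - 90 = -84$)
$b^{2} = \left(-84\right)^{2} = 7056$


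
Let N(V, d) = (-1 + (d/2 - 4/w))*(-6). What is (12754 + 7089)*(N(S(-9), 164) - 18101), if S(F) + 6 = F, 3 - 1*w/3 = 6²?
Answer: -12171279497/33 ≈ -3.6883e+8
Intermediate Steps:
w = -99 (w = 9 - 3*6² = 9 - 3*36 = 9 - 108 = -99)
S(F) = -6 + F
N(V, d) = 190/33 - 3*d (N(V, d) = (-1 + (d/2 - 4/(-99)))*(-6) = (-1 + (d*(½) - 4*(-1/99)))*(-6) = (-1 + (d/2 + 4/99))*(-6) = (-1 + (4/99 + d/2))*(-6) = (-95/99 + d/2)*(-6) = 190/33 - 3*d)
(12754 + 7089)*(N(S(-9), 164) - 18101) = (12754 + 7089)*((190/33 - 3*164) - 18101) = 19843*((190/33 - 492) - 18101) = 19843*(-16046/33 - 18101) = 19843*(-613379/33) = -12171279497/33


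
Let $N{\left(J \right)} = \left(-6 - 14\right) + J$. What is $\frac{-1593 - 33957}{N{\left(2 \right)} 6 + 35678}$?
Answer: $- \frac{3555}{3557} \approx -0.99944$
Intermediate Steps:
$N{\left(J \right)} = -20 + J$
$\frac{-1593 - 33957}{N{\left(2 \right)} 6 + 35678} = \frac{-1593 - 33957}{\left(-20 + 2\right) 6 + 35678} = - \frac{35550}{\left(-18\right) 6 + 35678} = - \frac{35550}{-108 + 35678} = - \frac{35550}{35570} = \left(-35550\right) \frac{1}{35570} = - \frac{3555}{3557}$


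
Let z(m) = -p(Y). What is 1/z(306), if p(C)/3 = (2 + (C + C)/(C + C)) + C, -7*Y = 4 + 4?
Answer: -7/39 ≈ -0.17949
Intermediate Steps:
Y = -8/7 (Y = -(4 + 4)/7 = -⅐*8 = -8/7 ≈ -1.1429)
p(C) = 9 + 3*C (p(C) = 3*((2 + (C + C)/(C + C)) + C) = 3*((2 + (2*C)/((2*C))) + C) = 3*((2 + (2*C)*(1/(2*C))) + C) = 3*((2 + 1) + C) = 3*(3 + C) = 9 + 3*C)
z(m) = -39/7 (z(m) = -(9 + 3*(-8/7)) = -(9 - 24/7) = -1*39/7 = -39/7)
1/z(306) = 1/(-39/7) = -7/39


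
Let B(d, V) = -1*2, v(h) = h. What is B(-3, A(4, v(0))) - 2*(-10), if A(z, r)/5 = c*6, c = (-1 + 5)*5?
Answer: 18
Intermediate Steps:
c = 20 (c = 4*5 = 20)
A(z, r) = 600 (A(z, r) = 5*(20*6) = 5*120 = 600)
B(d, V) = -2
B(-3, A(4, v(0))) - 2*(-10) = -2 - 2*(-10) = -2 + 20 = 18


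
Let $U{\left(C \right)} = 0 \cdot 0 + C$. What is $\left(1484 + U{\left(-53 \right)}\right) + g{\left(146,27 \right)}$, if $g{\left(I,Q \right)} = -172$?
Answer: $1259$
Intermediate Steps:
$U{\left(C \right)} = C$ ($U{\left(C \right)} = 0 + C = C$)
$\left(1484 + U{\left(-53 \right)}\right) + g{\left(146,27 \right)} = \left(1484 - 53\right) - 172 = 1431 - 172 = 1259$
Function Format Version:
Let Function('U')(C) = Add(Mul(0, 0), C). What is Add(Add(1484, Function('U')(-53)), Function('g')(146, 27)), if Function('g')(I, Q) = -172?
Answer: 1259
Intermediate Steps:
Function('U')(C) = C (Function('U')(C) = Add(0, C) = C)
Add(Add(1484, Function('U')(-53)), Function('g')(146, 27)) = Add(Add(1484, -53), -172) = Add(1431, -172) = 1259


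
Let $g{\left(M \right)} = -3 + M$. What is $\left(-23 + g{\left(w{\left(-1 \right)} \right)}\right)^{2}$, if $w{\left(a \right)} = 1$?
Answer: $625$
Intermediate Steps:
$\left(-23 + g{\left(w{\left(-1 \right)} \right)}\right)^{2} = \left(-23 + \left(-3 + 1\right)\right)^{2} = \left(-23 - 2\right)^{2} = \left(-25\right)^{2} = 625$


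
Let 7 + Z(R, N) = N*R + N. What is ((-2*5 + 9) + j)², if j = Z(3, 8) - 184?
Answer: 25600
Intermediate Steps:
Z(R, N) = -7 + N + N*R (Z(R, N) = -7 + (N*R + N) = -7 + (N + N*R) = -7 + N + N*R)
j = -159 (j = (-7 + 8 + 8*3) - 184 = (-7 + 8 + 24) - 184 = 25 - 184 = -159)
((-2*5 + 9) + j)² = ((-2*5 + 9) - 159)² = ((-10 + 9) - 159)² = (-1 - 159)² = (-160)² = 25600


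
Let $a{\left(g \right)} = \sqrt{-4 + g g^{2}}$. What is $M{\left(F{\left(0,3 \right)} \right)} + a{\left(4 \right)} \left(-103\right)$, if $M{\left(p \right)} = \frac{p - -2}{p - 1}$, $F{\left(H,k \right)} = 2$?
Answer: $4 - 206 \sqrt{15} \approx -793.83$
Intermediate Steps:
$M{\left(p \right)} = \frac{2 + p}{-1 + p}$ ($M{\left(p \right)} = \frac{p + 2}{-1 + p} = \frac{2 + p}{-1 + p}$)
$a{\left(g \right)} = \sqrt{-4 + g^{3}}$
$M{\left(F{\left(0,3 \right)} \right)} + a{\left(4 \right)} \left(-103\right) = \frac{2 + 2}{-1 + 2} + \sqrt{-4 + 4^{3}} \left(-103\right) = 1^{-1} \cdot 4 + \sqrt{-4 + 64} \left(-103\right) = 1 \cdot 4 + \sqrt{60} \left(-103\right) = 4 + 2 \sqrt{15} \left(-103\right) = 4 - 206 \sqrt{15}$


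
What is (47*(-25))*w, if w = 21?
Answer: -24675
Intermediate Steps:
(47*(-25))*w = (47*(-25))*21 = -1175*21 = -24675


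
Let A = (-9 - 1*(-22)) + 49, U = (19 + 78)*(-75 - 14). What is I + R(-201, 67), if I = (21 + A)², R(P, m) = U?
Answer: -1744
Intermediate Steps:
U = -8633 (U = 97*(-89) = -8633)
R(P, m) = -8633
A = 62 (A = (-9 + 22) + 49 = 13 + 49 = 62)
I = 6889 (I = (21 + 62)² = 83² = 6889)
I + R(-201, 67) = 6889 - 8633 = -1744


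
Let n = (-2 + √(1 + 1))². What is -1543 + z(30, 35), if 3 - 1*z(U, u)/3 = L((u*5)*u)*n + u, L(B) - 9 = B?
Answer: -112051 + 73608*√2 ≈ -7953.6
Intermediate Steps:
L(B) = 9 + B
n = (-2 + √2)² ≈ 0.34315
z(U, u) = 9 - 3*u - 3*(2 - √2)²*(9 + 5*u²) (z(U, u) = 9 - 3*((9 + (u*5)*u)*(2 - √2)² + u) = 9 - 3*((9 + (5*u)*u)*(2 - √2)² + u) = 9 - 3*((9 + 5*u²)*(2 - √2)² + u) = 9 - 3*((2 - √2)²*(9 + 5*u²) + u) = 9 - 3*(u + (2 - √2)²*(9 + 5*u²)) = 9 + (-3*u - 3*(2 - √2)²*(9 + 5*u²)) = 9 - 3*u - 3*(2 - √2)²*(9 + 5*u²))
-1543 + z(30, 35) = -1543 + (9 - 3*35 - 3*(2 - √2)²*(9 + 5*35²)) = -1543 + (9 - 105 - 3*(2 - √2)²*(9 + 5*1225)) = -1543 + (9 - 105 - 3*(2 - √2)²*(9 + 6125)) = -1543 + (9 - 105 - 3*(2 - √2)²*6134) = -1543 + (9 - 105 - 18402*(2 - √2)²) = -1543 + (-96 - 18402*(2 - √2)²) = -1639 - 18402*(2 - √2)²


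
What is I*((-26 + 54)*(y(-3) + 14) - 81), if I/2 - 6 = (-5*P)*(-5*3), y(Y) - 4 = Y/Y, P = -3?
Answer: -197538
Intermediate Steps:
y(Y) = 5 (y(Y) = 4 + Y/Y = 4 + 1 = 5)
I = -438 (I = 12 + 2*((-5*(-3))*(-5*3)) = 12 + 2*(15*(-15)) = 12 + 2*(-225) = 12 - 450 = -438)
I*((-26 + 54)*(y(-3) + 14) - 81) = -438*((-26 + 54)*(5 + 14) - 81) = -438*(28*19 - 81) = -438*(532 - 81) = -438*451 = -197538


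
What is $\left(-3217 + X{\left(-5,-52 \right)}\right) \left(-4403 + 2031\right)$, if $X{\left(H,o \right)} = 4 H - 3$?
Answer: $7685280$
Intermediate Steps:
$X{\left(H,o \right)} = -3 + 4 H$
$\left(-3217 + X{\left(-5,-52 \right)}\right) \left(-4403 + 2031\right) = \left(-3217 + \left(-3 + 4 \left(-5\right)\right)\right) \left(-4403 + 2031\right) = \left(-3217 - 23\right) \left(-2372\right) = \left(-3240\right) \left(-2372\right) = 7685280$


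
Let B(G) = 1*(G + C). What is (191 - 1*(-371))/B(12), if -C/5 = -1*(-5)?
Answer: -562/13 ≈ -43.231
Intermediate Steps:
C = -25 (C = -(-5)*(-5) = -5*5 = -25)
B(G) = -25 + G (B(G) = 1*(G - 25) = 1*(-25 + G) = -25 + G)
(191 - 1*(-371))/B(12) = (191 - 1*(-371))/(-25 + 12) = (191 + 371)/(-13) = 562*(-1/13) = -562/13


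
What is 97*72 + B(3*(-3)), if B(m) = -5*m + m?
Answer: 7020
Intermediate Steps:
B(m) = -4*m
97*72 + B(3*(-3)) = 97*72 - 12*(-3) = 6984 - 4*(-9) = 6984 + 36 = 7020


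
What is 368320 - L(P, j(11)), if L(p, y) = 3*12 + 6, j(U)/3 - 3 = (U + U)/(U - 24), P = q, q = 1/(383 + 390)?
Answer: 368278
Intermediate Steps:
q = 1/773 ≈ 0.0012937
P = 1/773 ≈ 0.0012937
j(U) = 9 + 6*U/(-24 + U) (j(U) = 9 + 3*((U + U)/(U - 24)) = 9 + 3*((2*U)/(-24 + U)) = 9 + 3*(2*U/(-24 + U)) = 9 + 6*U/(-24 + U))
L(p, y) = 42 (L(p, y) = 36 + 6 = 42)
368320 - L(P, j(11)) = 368320 - 1*42 = 368320 - 42 = 368278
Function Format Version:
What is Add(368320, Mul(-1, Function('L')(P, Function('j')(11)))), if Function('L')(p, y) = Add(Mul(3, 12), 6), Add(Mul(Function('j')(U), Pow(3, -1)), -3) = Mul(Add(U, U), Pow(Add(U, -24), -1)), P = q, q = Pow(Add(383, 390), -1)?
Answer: 368278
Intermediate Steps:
q = Rational(1, 773) (q = Pow(773, -1) = Rational(1, 773) ≈ 0.0012937)
P = Rational(1, 773) ≈ 0.0012937
Function('j')(U) = Add(9, Mul(6, U, Pow(Add(-24, U), -1))) (Function('j')(U) = Add(9, Mul(3, Mul(Add(U, U), Pow(Add(U, -24), -1)))) = Add(9, Mul(3, Mul(Mul(2, U), Pow(Add(-24, U), -1)))) = Add(9, Mul(3, Mul(2, U, Pow(Add(-24, U), -1)))) = Add(9, Mul(6, U, Pow(Add(-24, U), -1))))
Function('L')(p, y) = 42 (Function('L')(p, y) = Add(36, 6) = 42)
Add(368320, Mul(-1, Function('L')(P, Function('j')(11)))) = Add(368320, Mul(-1, 42)) = Add(368320, -42) = 368278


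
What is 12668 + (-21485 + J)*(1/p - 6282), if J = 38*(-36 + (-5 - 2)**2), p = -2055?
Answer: 90336526047/685 ≈ 1.3188e+8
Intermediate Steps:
J = 494 (J = 38*(-36 + (-7)**2) = 38*(-36 + 49) = 38*13 = 494)
12668 + (-21485 + J)*(1/p - 6282) = 12668 + (-21485 + 494)*(1/(-2055) - 6282) = 12668 - 20991*(-1/2055 - 6282) = 12668 - 20991*(-12909511/2055) = 12668 + 90327848467/685 = 90336526047/685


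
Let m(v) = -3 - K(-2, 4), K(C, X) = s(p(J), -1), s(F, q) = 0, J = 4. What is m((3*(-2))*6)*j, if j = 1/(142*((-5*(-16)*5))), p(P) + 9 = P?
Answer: -3/56800 ≈ -5.2817e-5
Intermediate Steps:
p(P) = -9 + P
K(C, X) = 0
m(v) = -3 (m(v) = -3 - 1*0 = -3 + 0 = -3)
j = 1/56800 (j = 1/(142*((80*5))) = (1/142)/400 = (1/142)*(1/400) = 1/56800 ≈ 1.7606e-5)
m((3*(-2))*6)*j = -3*1/56800 = -3/56800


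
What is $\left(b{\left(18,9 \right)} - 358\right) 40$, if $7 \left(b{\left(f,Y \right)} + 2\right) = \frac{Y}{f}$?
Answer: $- \frac{100780}{7} \approx -14397.0$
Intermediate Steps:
$b{\left(f,Y \right)} = -2 + \frac{Y}{7 f}$ ($b{\left(f,Y \right)} = -2 + \frac{Y \frac{1}{f}}{7} = -2 + \frac{Y}{7 f}$)
$\left(b{\left(18,9 \right)} - 358\right) 40 = \left(\left(-2 + \frac{1}{7} \cdot 9 \cdot \frac{1}{18}\right) - 358\right) 40 = \left(\left(-2 + \frac{1}{14}\right) - 358\right) 40 = \left(- \frac{27}{14} - 358\right) 40 = \left(- \frac{5039}{14}\right) 40 = - \frac{100780}{7}$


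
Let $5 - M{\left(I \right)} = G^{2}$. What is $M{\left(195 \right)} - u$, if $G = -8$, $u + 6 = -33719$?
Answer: $33666$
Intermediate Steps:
$u = -33725$ ($u = -6 - 33719 = -33725$)
$M{\left(I \right)} = -59$ ($M{\left(I \right)} = 5 - \left(-8\right)^{2} = 5 - 64 = -59$)
$M{\left(195 \right)} - u = -59 - -33725 = -59 + 33725 = 33666$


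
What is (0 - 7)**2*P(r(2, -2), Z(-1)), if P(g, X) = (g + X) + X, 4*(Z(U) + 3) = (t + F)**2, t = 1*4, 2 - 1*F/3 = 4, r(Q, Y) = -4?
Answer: -392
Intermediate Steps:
F = -6 (F = 6 - 3*4 = 6 - 12 = -6)
t = 4
Z(U) = -2 (Z(U) = -3 + (4 - 6)**2/4 = -3 + (1/4)*(-2)**2 = -3 + (1/4)*4 = -3 + 1 = -2)
P(g, X) = g + 2*X (P(g, X) = (X + g) + X = g + 2*X)
(0 - 7)**2*P(r(2, -2), Z(-1)) = (0 - 7)**2*(-4 + 2*(-2)) = (-7)**2*(-4 - 4) = 49*(-8) = -392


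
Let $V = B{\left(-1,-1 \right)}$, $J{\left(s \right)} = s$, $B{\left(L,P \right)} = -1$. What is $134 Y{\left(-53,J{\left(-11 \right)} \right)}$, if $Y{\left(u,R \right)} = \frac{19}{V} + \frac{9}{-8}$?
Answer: $- \frac{10787}{4} \approx -2696.8$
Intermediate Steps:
$V = -1$
$Y{\left(u,R \right)} = - \frac{161}{8}$ ($Y{\left(u,R \right)} = \frac{19}{-1} + \frac{9}{-8} = 19 \left(-1\right) + 9 \left(- \frac{1}{8}\right) = -19 - \frac{9}{8} = - \frac{161}{8}$)
$134 Y{\left(-53,J{\left(-11 \right)} \right)} = 134 \left(- \frac{161}{8}\right) = - \frac{10787}{4}$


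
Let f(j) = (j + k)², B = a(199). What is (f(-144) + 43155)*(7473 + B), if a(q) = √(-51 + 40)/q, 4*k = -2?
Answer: 1914141693/4 + 256141*I*√11/796 ≈ 4.7854e+8 + 1067.2*I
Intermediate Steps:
k = -½ (k = (¼)*(-2) = -½ ≈ -0.50000)
a(q) = I*√11/q (a(q) = √(-11)/q = (I*√11)/q = I*√11/q)
B = I*√11/199 ≈ 0.016666*I
f(j) = (-½ + j)² (f(j) = (j - ½)² = (-½ + j)²)
(f(-144) + 43155)*(7473 + B) = ((-1 + 2*(-144))²/4 + 43155)*(7473 + I*√11/199) = ((-1 - 288)²/4 + 43155)*(7473 + I*√11/199) = ((¼)*(-289)² + 43155)*(7473 + I*√11/199) = ((¼)*83521 + 43155)*(7473 + I*√11/199) = (83521/4 + 43155)*(7473 + I*√11/199) = 256141*(7473 + I*√11/199)/4 = 1914141693/4 + 256141*I*√11/796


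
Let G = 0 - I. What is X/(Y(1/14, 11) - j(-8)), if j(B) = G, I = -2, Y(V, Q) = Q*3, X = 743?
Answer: 743/31 ≈ 23.968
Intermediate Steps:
Y(V, Q) = 3*Q
G = 2 (G = 0 - 1*(-2) = 0 + 2 = 2)
j(B) = 2
X/(Y(1/14, 11) - j(-8)) = 743/(3*11 - 1*2) = 743/(33 - 2) = 743/31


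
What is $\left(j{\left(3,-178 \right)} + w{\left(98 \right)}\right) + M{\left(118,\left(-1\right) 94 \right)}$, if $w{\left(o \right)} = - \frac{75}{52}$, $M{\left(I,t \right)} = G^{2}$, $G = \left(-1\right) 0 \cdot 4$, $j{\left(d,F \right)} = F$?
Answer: $- \frac{9331}{52} \approx -179.44$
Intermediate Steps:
$G = 0$ ($G = 0 \cdot 4 = 0$)
$M{\left(I,t \right)} = 0$ ($M{\left(I,t \right)} = 0^{2} = 0$)
$w{\left(o \right)} = - \frac{75}{52}$ ($w{\left(o \right)} = \left(-75\right) \frac{1}{52} = - \frac{75}{52}$)
$\left(j{\left(3,-178 \right)} + w{\left(98 \right)}\right) + M{\left(118,\left(-1\right) 94 \right)} = \left(-178 - \frac{75}{52}\right) + 0 = - \frac{9331}{52} + 0 = - \frac{9331}{52}$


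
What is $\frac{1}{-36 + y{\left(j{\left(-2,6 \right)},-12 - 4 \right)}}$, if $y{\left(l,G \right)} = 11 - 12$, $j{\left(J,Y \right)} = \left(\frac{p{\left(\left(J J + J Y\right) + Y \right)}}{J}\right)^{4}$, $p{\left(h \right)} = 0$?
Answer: $- \frac{1}{37} \approx -0.027027$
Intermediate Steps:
$j{\left(J,Y \right)} = 0$ ($j{\left(J,Y \right)} = \left(\frac{0}{J}\right)^{4} = 0^{4} = 0$)
$y{\left(l,G \right)} = -1$
$\frac{1}{-36 + y{\left(j{\left(-2,6 \right)},-12 - 4 \right)}} = \frac{1}{-36 - 1} = \frac{1}{-37} = - \frac{1}{37}$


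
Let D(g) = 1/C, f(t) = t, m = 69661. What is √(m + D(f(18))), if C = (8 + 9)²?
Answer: √20132030/17 ≈ 263.93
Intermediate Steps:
C = 289 (C = 17² = 289)
D(g) = 1/289
√(m + D(f(18))) = √(69661 + 1/289) = √(20132030/289) = √20132030/17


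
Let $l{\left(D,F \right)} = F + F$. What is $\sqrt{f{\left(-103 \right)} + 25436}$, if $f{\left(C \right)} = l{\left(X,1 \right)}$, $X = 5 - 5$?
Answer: $\sqrt{25438} \approx 159.49$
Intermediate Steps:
$X = 0$
$l{\left(D,F \right)} = 2 F$
$f{\left(C \right)} = 2$ ($f{\left(C \right)} = 2 \cdot 1 = 2$)
$\sqrt{f{\left(-103 \right)} + 25436} = \sqrt{2 + 25436} = \sqrt{25438}$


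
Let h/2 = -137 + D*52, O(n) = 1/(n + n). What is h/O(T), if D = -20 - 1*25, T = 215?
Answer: -2130220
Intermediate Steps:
D = -45 (D = -20 - 25 = -45)
O(n) = 1/(2*n)
h = -4954 (h = 2*(-137 - 45*52) = 2*(-137 - 2340) = 2*(-2477) = -4954)
h/O(T) = -4954/((½)/215) = -4954/((½)*(1/215)) = -4954/1/430 = -4954*430 = -2130220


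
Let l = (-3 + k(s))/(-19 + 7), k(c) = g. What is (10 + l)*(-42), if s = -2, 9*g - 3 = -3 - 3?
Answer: -1295/3 ≈ -431.67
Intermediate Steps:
g = -⅓ (g = ⅓ + (-3 - 3)/9 = ⅓ + (⅑)*(-6) = ⅓ - ⅔ = -⅓ ≈ -0.33333)
k(c) = -⅓
l = 5/18 (l = (-3 - ⅓)/(-19 + 7) = -10/3/(-12) = -10/3*(-1/12) = 5/18 ≈ 0.27778)
(10 + l)*(-42) = (10 + 5/18)*(-42) = (185/18)*(-42) = -1295/3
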